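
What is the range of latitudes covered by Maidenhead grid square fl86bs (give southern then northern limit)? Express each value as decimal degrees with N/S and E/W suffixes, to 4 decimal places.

26.7500° N, 26.7917° N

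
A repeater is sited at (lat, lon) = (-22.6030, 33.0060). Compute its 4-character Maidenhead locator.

Offset from 180°W / 90°S: lon 213.01°, lat 67.40°.
Field (20°×10°, letters A–R): lon ⌊213.01/20⌋ = 10 → K; lat ⌊67.40/10⌋ = 6 → G.
Square (2°×1°, digits 0–9): lon ⌊13.01/2⌋ = 6; lat ⌊7.40/1⌋ = 7.

KG67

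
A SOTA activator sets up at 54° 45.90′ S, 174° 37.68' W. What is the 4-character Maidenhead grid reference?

AD25

Offset from 180°W / 90°S: lon 5.37°, lat 35.23°.
Field: 5.37/20 → 0 → A, 35.23/10 → 3 → D; chars AD.
Square: 5.37/2 → 2, 5.23/1 → 5; chars 25.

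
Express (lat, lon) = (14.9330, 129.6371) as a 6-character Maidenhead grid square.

PK44tw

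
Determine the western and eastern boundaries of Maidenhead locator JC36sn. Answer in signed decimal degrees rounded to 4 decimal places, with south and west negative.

7.5000, 7.5833

Field J=9, C=2: +9·20° lon, +2·10° lat → SW at lon 0°, lat -70°.
Square 3, 6: +3·2° lon, +6·1° lat → SW at lon 6°, lat -64°.
Subsquare s=18, n=13: +18·0.0833333° lon, +13·0.0416667° lat → SW at lon 7.5°, lat -63.4583°.
Cell spans 0.0833333° lon × 0.0416667° lat.
west 7.5000, east 7.5833.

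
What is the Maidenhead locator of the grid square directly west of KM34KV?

KM34jv

Longitude subsquare k = 10; −1 → 9 = j.
The latitude characters are unchanged.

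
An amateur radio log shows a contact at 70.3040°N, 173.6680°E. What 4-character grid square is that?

Offset from 180°W / 90°S: lon 353.67°, lat 160.30°.
Field: lon ⌊353.67/20⌋ = 17 → R; lat ⌊160.30/10⌋ = 16 → Q.
Square: lon ⌊13.67/2⌋ = 6; lat ⌊0.30/1⌋ = 0.

RQ60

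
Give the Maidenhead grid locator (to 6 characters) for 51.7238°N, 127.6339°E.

Shift to the Maidenhead origin (180°W, 90°S): lon 307.6339, lat 141.7238.
Field (20°×10°, letters A–R): lon ⌊307.6339/20⌋ = 15 → P; lat ⌊141.7238/10⌋ = 14 → O.
Square (2°×1°, digits 0–9): lon ⌊7.6339/2⌋ = 3; lat ⌊1.7238/1⌋ = 1.
Subsquare (5′×2.5′, letters a–x): lon ⌊1.6339/0.0833333⌋ = 19 → t; lat ⌊0.7238/0.0416667⌋ = 17 → r.

PO31tr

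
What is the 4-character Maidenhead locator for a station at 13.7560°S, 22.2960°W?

Shift to the Maidenhead origin (180°W, 90°S): lon 157.70, lat 76.24.
Field: lon ⌊157.70/20⌋ = 7 → H; lat ⌊76.24/10⌋ = 7 → H.
Square: lon ⌊17.70/2⌋ = 8; lat ⌊6.24/1⌋ = 6.

HH86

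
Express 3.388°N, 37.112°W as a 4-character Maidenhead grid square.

HJ13

Shift to the Maidenhead origin (180°W, 90°S): lon 142.89, lat 93.39.
Field: lon ⌊142.89/20⌋ = 7 → H; lat ⌊93.39/10⌋ = 9 → J.
Square: lon ⌊2.89/2⌋ = 1; lat ⌊3.39/1⌋ = 3.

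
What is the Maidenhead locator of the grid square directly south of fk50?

FJ59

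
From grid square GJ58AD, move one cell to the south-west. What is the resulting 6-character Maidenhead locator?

Longitude subsquare a = 0; −1 → -1, wraps to 23 = x, carry into square.
Longitude square 5; −1 → 4.
Latitude subsquare d = 3; −1 → 2 = c.

GJ48xc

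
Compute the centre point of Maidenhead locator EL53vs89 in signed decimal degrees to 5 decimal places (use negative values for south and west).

23.78958, -88.17917

Field E=4, L=11: +4·20° lon, +11·10° lat → SW at lon -100°, lat 20°.
Square 5, 3: +5·2° lon, +3·1° lat → SW at lon -90°, lat 23°.
Subsquare v=21, s=18: +21·0.0833333° lon, +18·0.0416667° lat → SW at lon -88.25°, lat 23.75°.
Extended square 8, 9: +8·0.00833333° lon, +9·0.00416667° lat → SW at lon -88.1833°, lat 23.7875°.
Cell spans 0.00833333° lon × 0.00416667° lat. Centre is SW corner plus half of each.
latitude 23.78958, longitude -88.17917.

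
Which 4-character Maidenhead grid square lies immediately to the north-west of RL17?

Longitude square 1; −1 → 0.
Latitude square 7; +1 → 8.

RL08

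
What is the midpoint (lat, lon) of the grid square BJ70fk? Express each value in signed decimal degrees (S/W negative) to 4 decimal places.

0.4375, -145.5417

Field B=1, J=9: +1·20° lon, +9·10° lat → SW at lon -160°, lat 0°.
Square 7, 0: +7·2° lon, +0·1° lat → SW at lon -146°, lat 0°.
Subsquare f=5, k=10: +5·0.0833333° lon, +10·0.0416667° lat → SW at lon -145.583°, lat 0.416667°.
Cell spans 0.0833333° lon × 0.0416667° lat. Centre is SW corner plus half of each.
latitude 0.4375, longitude -145.5417.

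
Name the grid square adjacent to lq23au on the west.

LQ13xu

Longitude subsquare a = 0; −1 → -1, wraps to 23 = x, carry into square.
Longitude square 2; −1 → 1.
The latitude characters are unchanged.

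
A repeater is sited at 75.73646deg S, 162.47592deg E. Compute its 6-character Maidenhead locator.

Add 180° to longitude and 90° to latitude: 342.4759, 14.2635.
Field (20°×10°, letters A–R): 342.4759/20 → 17 → R, 14.2635/10 → 1 → B; chars RB.
Square (2°×1°, digits 0–9): 2.4759/2 → 1, 4.2635/1 → 4; chars 14.
Subsquare (5′×2.5′, letters a–x): 0.4759/0.0833333 → 5 → f, 0.2635/0.0416667 → 6 → g; chars fg.

RB14fg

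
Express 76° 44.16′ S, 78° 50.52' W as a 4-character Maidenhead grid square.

Shift to the Maidenhead origin (180°W, 90°S): lon 101.16, lat 13.26.
Field: lon ⌊101.16/20⌋ = 5 → F; lat ⌊13.26/10⌋ = 1 → B.
Square: lon ⌊1.16/2⌋ = 0; lat ⌊3.26/1⌋ = 3.

FB03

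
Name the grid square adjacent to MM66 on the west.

Longitude square 6; −1 → 5.
The latitude characters are unchanged.

MM56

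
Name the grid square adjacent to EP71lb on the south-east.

EP71ma

Longitude subsquare l = 11; +1 → 12 = m.
Latitude subsquare b = 1; −1 → 0 = a.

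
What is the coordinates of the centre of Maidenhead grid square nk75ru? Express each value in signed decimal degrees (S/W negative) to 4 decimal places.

Field N=13, K=10: +13·20° lon, +10·10° lat → SW at lon 80°, lat 10°.
Square 7, 5: +7·2° lon, +5·1° lat → SW at lon 94°, lat 15°.
Subsquare r=17, u=20: +17·0.0833333° lon, +20·0.0416667° lat → SW at lon 95.4167°, lat 15.8333°.
Cell spans 0.0833333° lon × 0.0416667° lat. Centre is SW corner plus half of each.
latitude 15.8542, longitude 95.4583.

15.8542, 95.4583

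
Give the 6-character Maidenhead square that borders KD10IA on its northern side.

Latitude subsquare a = 0; +1 → 1 = b.
The longitude characters are unchanged.

KD10ib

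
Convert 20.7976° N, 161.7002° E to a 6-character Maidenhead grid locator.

Add 180° to longitude and 90° to latitude: 341.7002, 110.7976.
Field: lon ⌊341.7002/20⌋ = 17 → R; lat ⌊110.7976/10⌋ = 11 → L.
Square: lon ⌊1.7002/2⌋ = 0; lat ⌊0.7976/1⌋ = 0.
Subsquare: lon ⌊1.7002/0.0833333⌋ = 20 → u; lat ⌊0.7976/0.0416667⌋ = 19 → t.

RL00ut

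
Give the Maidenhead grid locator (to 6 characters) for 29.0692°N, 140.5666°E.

Offset from 180°W / 90°S: lon 320.5666°, lat 119.0692°.
Field: 320.5666/20 → 16 → Q, 119.0692/10 → 11 → L; chars QL.
Square: 0.5666/2 → 0, 9.0692/1 → 9; chars 09.
Subsquare: 0.5666/0.0833333 → 6 → g, 0.0692/0.0416667 → 1 → b; chars gb.

QL09gb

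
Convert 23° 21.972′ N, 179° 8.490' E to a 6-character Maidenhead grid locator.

RL93ni

Shift to the Maidenhead origin (180°W, 90°S): lon 359.1415, lat 113.3662.
Field: 359.1415/20 → 17 → R, 113.3662/10 → 11 → L; chars RL.
Square: 19.1415/2 → 9, 3.3662/1 → 3; chars 93.
Subsquare: 1.1415/0.0833333 → 13 → n, 0.3662/0.0416667 → 8 → i; chars ni.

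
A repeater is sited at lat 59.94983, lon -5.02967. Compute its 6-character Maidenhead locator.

Offset from 180°W / 90°S: lon 174.9703°, lat 149.9498°.
Field: 174.9703/20 → 8 → I, 149.9498/10 → 14 → O; chars IO.
Square: 14.9703/2 → 7, 9.9498/1 → 9; chars 79.
Subsquare: 0.9703/0.0833333 → 11 → l, 0.9498/0.0416667 → 22 → w; chars lw.

IO79lw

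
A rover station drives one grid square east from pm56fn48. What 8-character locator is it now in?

Longitude extended square 4; +1 → 5.
The latitude characters are unchanged.

PM56fn58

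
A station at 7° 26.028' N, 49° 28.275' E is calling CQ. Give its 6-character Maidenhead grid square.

Offset from 180°W / 90°S: lon 229.4712°, lat 97.4338°.
Field: lon ⌊229.4712/20⌋ = 11 → L; lat ⌊97.4338/10⌋ = 9 → J.
Square: lon ⌊9.4712/2⌋ = 4; lat ⌊7.4338/1⌋ = 7.
Subsquare: lon ⌊1.4712/0.0833333⌋ = 17 → r; lat ⌊0.4338/0.0416667⌋ = 10 → k.

LJ47rk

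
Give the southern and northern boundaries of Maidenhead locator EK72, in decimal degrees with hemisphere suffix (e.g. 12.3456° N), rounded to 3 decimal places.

12.000° N, 13.000° N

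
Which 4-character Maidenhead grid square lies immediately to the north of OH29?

OI20

Latitude square 9; +1 → 10, wraps to 0, carry into field.
Latitude field H = 7; +1 → 8 = I.
The longitude characters are unchanged.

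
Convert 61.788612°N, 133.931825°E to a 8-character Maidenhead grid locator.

PP61xs19

Shift to the Maidenhead origin (180°W, 90°S): lon 313.93183, lat 151.78861.
Field (20°×10°, letters A–R): 313.93183/20 → 15 → P, 151.78861/10 → 15 → P; chars PP.
Square (2°×1°, digits 0–9): 13.93183/2 → 6, 1.78861/1 → 1; chars 61.
Subsquare (5′×2.5′, letters a–x): 1.93183/0.0833333 → 23 → x, 0.78861/0.0416667 → 18 → s; chars xs.
Extended square (30″×15″, digits 0–9): 0.01516/0.00833333 → 1, 0.03861/0.00416667 → 9; chars 19.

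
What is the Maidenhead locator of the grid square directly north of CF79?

Latitude square 9; +1 → 10, wraps to 0, carry into field.
Latitude field F = 5; +1 → 6 = G.
The longitude characters are unchanged.

CG70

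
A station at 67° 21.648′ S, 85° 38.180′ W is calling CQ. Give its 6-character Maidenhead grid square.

EC72ep

Offset from 180°W / 90°S: lon 94.3637°, lat 22.6392°.
Field: 94.3637/20 → 4 → E, 22.6392/10 → 2 → C; chars EC.
Square: 14.3637/2 → 7, 2.6392/1 → 2; chars 72.
Subsquare: 0.3637/0.0833333 → 4 → e, 0.6392/0.0416667 → 15 → p; chars ep.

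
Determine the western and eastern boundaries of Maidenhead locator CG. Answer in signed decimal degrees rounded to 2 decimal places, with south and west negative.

-140.00, -120.00

Field C=2, G=6: +2·20° lon, +6·10° lat → SW at lon -140°, lat -30°.
Cell spans 20° lon × 10° lat.
west -140.00, east -120.00.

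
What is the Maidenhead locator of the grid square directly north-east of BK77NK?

BK77ol

Longitude subsquare n = 13; +1 → 14 = o.
Latitude subsquare k = 10; +1 → 11 = l.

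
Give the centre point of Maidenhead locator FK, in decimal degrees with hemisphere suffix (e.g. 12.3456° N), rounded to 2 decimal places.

Field F=5, K=10: +5·20° lon, +10·10° lat → SW at lon -80°, lat 10°.
Cell spans 20° lon × 10° lat. Centre is SW corner plus half of each.
latitude 15.00° N, longitude 70.00° W.

15.00° N, 70.00° W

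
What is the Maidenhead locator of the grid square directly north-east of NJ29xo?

NJ39ap

Longitude subsquare x = 23; +1 → 24, wraps to 0 = a, carry into square.
Longitude square 2; +1 → 3.
Latitude subsquare o = 14; +1 → 15 = p.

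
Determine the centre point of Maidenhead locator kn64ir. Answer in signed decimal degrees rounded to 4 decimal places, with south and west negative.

Field K=10, N=13: +10·20° lon, +13·10° lat → SW at lon 20°, lat 40°.
Square 6, 4: +6·2° lon, +4·1° lat → SW at lon 32°, lat 44°.
Subsquare i=8, r=17: +8·0.0833333° lon, +17·0.0416667° lat → SW at lon 32.6667°, lat 44.7083°.
Cell spans 0.0833333° lon × 0.0416667° lat. Centre is SW corner plus half of each.
latitude 44.7292, longitude 32.7083.

44.7292, 32.7083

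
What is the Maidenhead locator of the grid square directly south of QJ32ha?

QJ31hx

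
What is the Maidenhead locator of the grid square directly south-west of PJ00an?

Longitude subsquare a = 0; −1 → -1, wraps to 23 = x, carry into square.
Longitude square 0; −1 → -1, wraps to 9, carry into field.
Longitude field P = 15; −1 → 14 = O.
Latitude subsquare n = 13; −1 → 12 = m.

OJ90xm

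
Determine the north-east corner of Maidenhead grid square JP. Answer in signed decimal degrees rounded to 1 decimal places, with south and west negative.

Field J=9, P=15: +9·20° lon, +15·10° lat → SW at lon 0°, lat 60°.
Cell spans 20° lon × 10° lat. NE corner is SW corner plus one full cell.
latitude 70.0, longitude 20.0.

70.0, 20.0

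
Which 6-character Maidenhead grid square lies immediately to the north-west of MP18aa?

MP08xb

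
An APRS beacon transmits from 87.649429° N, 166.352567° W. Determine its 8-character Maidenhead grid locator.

AR67tp75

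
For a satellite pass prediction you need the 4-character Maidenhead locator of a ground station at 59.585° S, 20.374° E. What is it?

Shift to the Maidenhead origin (180°W, 90°S): lon 200.37, lat 30.41.
Field (20°×10°, letters A–R): 200.37/20 → 10 → K, 30.41/10 → 3 → D; chars KD.
Square (2°×1°, digits 0–9): 0.37/2 → 0, 0.41/1 → 0; chars 00.

KD00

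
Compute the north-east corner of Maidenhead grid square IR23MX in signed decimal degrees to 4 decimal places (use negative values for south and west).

84.0000, -14.9167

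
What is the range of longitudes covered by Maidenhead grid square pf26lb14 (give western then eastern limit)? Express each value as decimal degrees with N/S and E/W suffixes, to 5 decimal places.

124.92500° E, 124.93333° E

Field P=15, F=5: +15·20° lon, +5·10° lat → SW at lon 120°, lat -40°.
Square 2, 6: +2·2° lon, +6·1° lat → SW at lon 124°, lat -34°.
Subsquare l=11, b=1: +11·0.0833333° lon, +1·0.0416667° lat → SW at lon 124.917°, lat -33.9583°.
Extended square 1, 4: +1·0.00833333° lon, +4·0.00416667° lat → SW at lon 124.925°, lat -33.9417°.
Cell spans 0.00833333° lon × 0.00416667° lat.
west 124.92500° E, east 124.93333° E.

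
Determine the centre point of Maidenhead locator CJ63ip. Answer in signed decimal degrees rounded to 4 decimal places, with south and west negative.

Field C=2, J=9: +2·20° lon, +9·10° lat → SW at lon -140°, lat 0°.
Square 6, 3: +6·2° lon, +3·1° lat → SW at lon -128°, lat 3°.
Subsquare i=8, p=15: +8·0.0833333° lon, +15·0.0416667° lat → SW at lon -127.333°, lat 3.625°.
Cell spans 0.0833333° lon × 0.0416667° lat. Centre is SW corner plus half of each.
latitude 3.6458, longitude -127.2917.

3.6458, -127.2917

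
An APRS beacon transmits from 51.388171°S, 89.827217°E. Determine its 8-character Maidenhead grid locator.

ND48vo96

Offset from 180°W / 90°S: lon 269.82722°, lat 38.61183°.
Field: lon ⌊269.82722/20⌋ = 13 → N; lat ⌊38.61183/10⌋ = 3 → D.
Square: lon ⌊9.82722/2⌋ = 4; lat ⌊8.61183/1⌋ = 8.
Subsquare: lon ⌊1.82722/0.0833333⌋ = 21 → v; lat ⌊0.61183/0.0416667⌋ = 14 → o.
Extended square: lon ⌊0.07722/0.00833333⌋ = 9; lat ⌊0.02850/0.00416667⌋ = 6.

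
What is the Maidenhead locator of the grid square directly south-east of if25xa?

IF34ax

Longitude subsquare x = 23; +1 → 24, wraps to 0 = a, carry into square.
Longitude square 2; +1 → 3.
Latitude subsquare a = 0; −1 → -1, wraps to 23 = x, carry into square.
Latitude square 5; −1 → 4.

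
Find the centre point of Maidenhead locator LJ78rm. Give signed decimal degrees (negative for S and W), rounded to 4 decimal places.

Field L=11, J=9: +11·20° lon, +9·10° lat → SW at lon 40°, lat 0°.
Square 7, 8: +7·2° lon, +8·1° lat → SW at lon 54°, lat 8°.
Subsquare r=17, m=12: +17·0.0833333° lon, +12·0.0416667° lat → SW at lon 55.4167°, lat 8.5°.
Cell spans 0.0833333° lon × 0.0416667° lat. Centre is SW corner plus half of each.
latitude 8.5208, longitude 55.4583.

8.5208, 55.4583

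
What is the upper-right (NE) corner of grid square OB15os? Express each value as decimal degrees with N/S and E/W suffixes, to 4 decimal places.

Field O=14, B=1: +14·20° lon, +1·10° lat → SW at lon 100°, lat -80°.
Square 1, 5: +1·2° lon, +5·1° lat → SW at lon 102°, lat -75°.
Subsquare o=14, s=18: +14·0.0833333° lon, +18·0.0416667° lat → SW at lon 103.167°, lat -74.25°.
Cell spans 0.0833333° lon × 0.0416667° lat. NE corner is SW corner plus one full cell.
latitude 74.2083° S, longitude 103.2500° E.

74.2083° S, 103.2500° E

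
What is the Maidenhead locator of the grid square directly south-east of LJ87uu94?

LJ87vu03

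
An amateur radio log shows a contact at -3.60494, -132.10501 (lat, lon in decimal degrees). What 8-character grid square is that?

CI36wj74

Add 180° to longitude and 90° to latitude: 47.89499, 86.39506.
Field: lon ⌊47.89499/20⌋ = 2 → C; lat ⌊86.39506/10⌋ = 8 → I.
Square: lon ⌊7.89499/2⌋ = 3; lat ⌊6.39506/1⌋ = 6.
Subsquare: lon ⌊1.89499/0.0833333⌋ = 22 → w; lat ⌊0.39506/0.0416667⌋ = 9 → j.
Extended square: lon ⌊0.06166/0.00833333⌋ = 7; lat ⌊0.02006/0.00416667⌋ = 4.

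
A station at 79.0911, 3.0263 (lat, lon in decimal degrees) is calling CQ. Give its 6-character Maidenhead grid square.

Shift to the Maidenhead origin (180°W, 90°S): lon 183.0263, lat 169.0911.
Field (20°×10°, letters A–R): 183.0263/20 → 9 → J, 169.0911/10 → 16 → Q; chars JQ.
Square (2°×1°, digits 0–9): 3.0263/2 → 1, 9.0911/1 → 9; chars 19.
Subsquare (5′×2.5′, letters a–x): 1.0263/0.0833333 → 12 → m, 0.0911/0.0416667 → 2 → c; chars mc.

JQ19mc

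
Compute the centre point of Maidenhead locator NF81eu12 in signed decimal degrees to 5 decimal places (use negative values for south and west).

-38.15625, 96.34583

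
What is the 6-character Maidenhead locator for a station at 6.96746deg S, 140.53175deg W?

BI93ra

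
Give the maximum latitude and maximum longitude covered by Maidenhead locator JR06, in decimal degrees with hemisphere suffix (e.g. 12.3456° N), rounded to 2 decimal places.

87.00° N, 2.00° E

Field J=9, R=17: +9·20° lon, +17·10° lat → SW at lon 0°, lat 80°.
Square 0, 6: +0·2° lon, +6·1° lat → SW at lon 0°, lat 86°.
Cell spans 2° lon × 1° lat. NE corner is SW corner plus one full cell.
latitude 87.00° N, longitude 2.00° E.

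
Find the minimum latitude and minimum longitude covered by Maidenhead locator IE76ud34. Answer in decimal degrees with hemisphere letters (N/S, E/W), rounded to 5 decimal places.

43.85833° S, 4.30833° W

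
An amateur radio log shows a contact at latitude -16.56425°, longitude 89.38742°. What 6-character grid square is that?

NH43qk

Shift to the Maidenhead origin (180°W, 90°S): lon 269.3874, lat 73.4357.
Field (20°×10°, letters A–R): lon ⌊269.3874/20⌋ = 13 → N; lat ⌊73.4357/10⌋ = 7 → H.
Square (2°×1°, digits 0–9): lon ⌊9.3874/2⌋ = 4; lat ⌊3.4357/1⌋ = 3.
Subsquare (5′×2.5′, letters a–x): lon ⌊1.3874/0.0833333⌋ = 16 → q; lat ⌊0.4357/0.0416667⌋ = 10 → k.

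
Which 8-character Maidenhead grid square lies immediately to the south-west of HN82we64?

HN82we53

Longitude extended square 6; −1 → 5.
Latitude extended square 4; −1 → 3.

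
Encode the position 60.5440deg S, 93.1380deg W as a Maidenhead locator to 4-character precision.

Shift to the Maidenhead origin (180°W, 90°S): lon 86.86, lat 29.46.
Field: 86.86/20 → 4 → E, 29.46/10 → 2 → C; chars EC.
Square: 6.86/2 → 3, 9.46/1 → 9; chars 39.

EC39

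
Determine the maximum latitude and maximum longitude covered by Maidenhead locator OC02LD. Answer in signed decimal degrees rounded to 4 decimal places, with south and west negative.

-67.8333, 101.0000

Field O=14, C=2: +14·20° lon, +2·10° lat → SW at lon 100°, lat -70°.
Square 0, 2: +0·2° lon, +2·1° lat → SW at lon 100°, lat -68°.
Subsquare l=11, d=3: +11·0.0833333° lon, +3·0.0416667° lat → SW at lon 100.917°, lat -67.875°.
Cell spans 0.0833333° lon × 0.0416667° lat. NE corner is SW corner plus one full cell.
latitude -67.8333, longitude 101.0000.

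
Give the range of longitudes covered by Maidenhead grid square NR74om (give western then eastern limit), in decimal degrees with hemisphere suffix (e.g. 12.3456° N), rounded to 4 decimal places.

95.1667° E, 95.2500° E

Field N=13, R=17: +13·20° lon, +17·10° lat → SW at lon 80°, lat 80°.
Square 7, 4: +7·2° lon, +4·1° lat → SW at lon 94°, lat 84°.
Subsquare o=14, m=12: +14·0.0833333° lon, +12·0.0416667° lat → SW at lon 95.1667°, lat 84.5°.
Cell spans 0.0833333° lon × 0.0416667° lat.
west 95.1667° E, east 95.2500° E.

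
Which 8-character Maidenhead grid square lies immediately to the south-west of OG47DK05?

OG47ck94

Longitude extended square 0; −1 → -1, wraps to 9, carry into subsquare.
Longitude subsquare d = 3; −1 → 2 = c.
Latitude extended square 5; −1 → 4.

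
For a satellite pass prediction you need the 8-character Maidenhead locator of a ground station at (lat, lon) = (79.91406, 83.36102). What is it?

NQ19qv39

Add 180° to longitude and 90° to latitude: 263.36102, 169.91406.
Field: 263.36102/20 → 13 → N, 169.91406/10 → 16 → Q; chars NQ.
Square: 3.36102/2 → 1, 9.91406/1 → 9; chars 19.
Subsquare: 1.36102/0.0833333 → 16 → q, 0.91406/0.0416667 → 21 → v; chars qv.
Extended square: 0.02769/0.00833333 → 3, 0.03906/0.00416667 → 9; chars 39.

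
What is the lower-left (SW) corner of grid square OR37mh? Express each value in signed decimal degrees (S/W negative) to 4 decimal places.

Field O=14, R=17: +14·20° lon, +17·10° lat → SW at lon 100°, lat 80°.
Square 3, 7: +3·2° lon, +7·1° lat → SW at lon 106°, lat 87°.
Subsquare m=12, h=7: +12·0.0833333° lon, +7·0.0416667° lat → SW at lon 107°, lat 87.2917°.
latitude 87.2917, longitude 107.0000.

87.2917, 107.0000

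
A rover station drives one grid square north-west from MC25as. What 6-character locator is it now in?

MC15xt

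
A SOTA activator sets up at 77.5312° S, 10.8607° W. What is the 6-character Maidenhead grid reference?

Offset from 180°W / 90°S: lon 169.1393°, lat 12.4688°.
Field: 169.1393/20 → 8 → I, 12.4688/10 → 1 → B; chars IB.
Square: 9.1393/2 → 4, 2.4688/1 → 2; chars 42.
Subsquare: 1.1393/0.0833333 → 13 → n, 0.4688/0.0416667 → 11 → l; chars nl.

IB42nl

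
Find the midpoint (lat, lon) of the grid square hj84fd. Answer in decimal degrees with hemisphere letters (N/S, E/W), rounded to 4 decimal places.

Field H=7, J=9: +7·20° lon, +9·10° lat → SW at lon -40°, lat 0°.
Square 8, 4: +8·2° lon, +4·1° lat → SW at lon -24°, lat 4°.
Subsquare f=5, d=3: +5·0.0833333° lon, +3·0.0416667° lat → SW at lon -23.5833°, lat 4.125°.
Cell spans 0.0833333° lon × 0.0416667° lat. Centre is SW corner plus half of each.
latitude 4.1458° N, longitude 23.5417° W.

4.1458° N, 23.5417° W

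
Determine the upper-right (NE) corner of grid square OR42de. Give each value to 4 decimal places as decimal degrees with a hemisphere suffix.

Field O=14, R=17: +14·20° lon, +17·10° lat → SW at lon 100°, lat 80°.
Square 4, 2: +4·2° lon, +2·1° lat → SW at lon 108°, lat 82°.
Subsquare d=3, e=4: +3·0.0833333° lon, +4·0.0416667° lat → SW at lon 108.25°, lat 82.1667°.
Cell spans 0.0833333° lon × 0.0416667° lat. NE corner is SW corner plus one full cell.
latitude 82.2083° N, longitude 108.3333° E.

82.2083° N, 108.3333° E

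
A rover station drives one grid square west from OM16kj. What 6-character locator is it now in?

OM16jj

Longitude subsquare k = 10; −1 → 9 = j.
The latitude characters are unchanged.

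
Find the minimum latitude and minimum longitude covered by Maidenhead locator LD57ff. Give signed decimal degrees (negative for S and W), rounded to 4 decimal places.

Field L=11, D=3: +11·20° lon, +3·10° lat → SW at lon 40°, lat -60°.
Square 5, 7: +5·2° lon, +7·1° lat → SW at lon 50°, lat -53°.
Subsquare f=5, f=5: +5·0.0833333° lon, +5·0.0416667° lat → SW at lon 50.4167°, lat -52.7917°.
latitude -52.7917, longitude 50.4167.

-52.7917, 50.4167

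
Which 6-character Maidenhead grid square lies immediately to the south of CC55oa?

Latitude subsquare a = 0; −1 → -1, wraps to 23 = x, carry into square.
Latitude square 5; −1 → 4.
The longitude characters are unchanged.

CC54ox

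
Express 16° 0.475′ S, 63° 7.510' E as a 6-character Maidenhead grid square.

MH13nx

Shift to the Maidenhead origin (180°W, 90°S): lon 243.1252, lat 73.9921.
Field (20°×10°, letters A–R): 243.1252/20 → 12 → M, 73.9921/10 → 7 → H; chars MH.
Square (2°×1°, digits 0–9): 3.1252/2 → 1, 3.9921/1 → 3; chars 13.
Subsquare (5′×2.5′, letters a–x): 1.1252/0.0833333 → 13 → n, 0.9921/0.0416667 → 23 → x; chars nx.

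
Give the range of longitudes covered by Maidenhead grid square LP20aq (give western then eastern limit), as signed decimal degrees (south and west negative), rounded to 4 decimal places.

44.0000, 44.0833

Field L=11, P=15: +11·20° lon, +15·10° lat → SW at lon 40°, lat 60°.
Square 2, 0: +2·2° lon, +0·1° lat → SW at lon 44°, lat 60°.
Subsquare a=0, q=16: +0·0.0833333° lon, +16·0.0416667° lat → SW at lon 44°, lat 60.6667°.
Cell spans 0.0833333° lon × 0.0416667° lat.
west 44.0000, east 44.0833.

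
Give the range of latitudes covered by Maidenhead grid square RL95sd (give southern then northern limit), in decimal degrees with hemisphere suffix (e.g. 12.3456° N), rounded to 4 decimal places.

25.1250° N, 25.1667° N

Field R=17, L=11: +17·20° lon, +11·10° lat → SW at lon 160°, lat 20°.
Square 9, 5: +9·2° lon, +5·1° lat → SW at lon 178°, lat 25°.
Subsquare s=18, d=3: +18·0.0833333° lon, +3·0.0416667° lat → SW at lon 179.5°, lat 25.125°.
Cell spans 0.0833333° lon × 0.0416667° lat.
south 25.1250° N, north 25.1667° N.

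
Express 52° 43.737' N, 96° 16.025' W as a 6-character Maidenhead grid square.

EO12ur

Offset from 180°W / 90°S: lon 83.7329°, lat 142.7289°.
Field: lon ⌊83.7329/20⌋ = 4 → E; lat ⌊142.7289/10⌋ = 14 → O.
Square: lon ⌊3.7329/2⌋ = 1; lat ⌊2.7289/1⌋ = 2.
Subsquare: lon ⌊1.7329/0.0833333⌋ = 20 → u; lat ⌊0.7289/0.0416667⌋ = 17 → r.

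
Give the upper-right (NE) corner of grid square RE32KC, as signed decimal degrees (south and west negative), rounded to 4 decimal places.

Field R=17, E=4: +17·20° lon, +4·10° lat → SW at lon 160°, lat -50°.
Square 3, 2: +3·2° lon, +2·1° lat → SW at lon 166°, lat -48°.
Subsquare k=10, c=2: +10·0.0833333° lon, +2·0.0416667° lat → SW at lon 166.833°, lat -47.9167°.
Cell spans 0.0833333° lon × 0.0416667° lat. NE corner is SW corner plus one full cell.
latitude -47.8750, longitude 166.9167.

-47.8750, 166.9167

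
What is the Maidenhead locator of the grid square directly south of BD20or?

BD20oq

Latitude subsquare r = 17; −1 → 16 = q.
The longitude characters are unchanged.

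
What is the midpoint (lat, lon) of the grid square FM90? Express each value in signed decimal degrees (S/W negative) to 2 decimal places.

30.50, -61.00

Field F=5, M=12: +5·20° lon, +12·10° lat → SW at lon -80°, lat 30°.
Square 9, 0: +9·2° lon, +0·1° lat → SW at lon -62°, lat 30°.
Cell spans 2° lon × 1° lat. Centre is SW corner plus half of each.
latitude 30.50, longitude -61.00.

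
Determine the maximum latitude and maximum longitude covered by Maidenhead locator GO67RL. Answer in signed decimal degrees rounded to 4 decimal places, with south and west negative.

57.5000, -46.5000

Field G=6, O=14: +6·20° lon, +14·10° lat → SW at lon -60°, lat 50°.
Square 6, 7: +6·2° lon, +7·1° lat → SW at lon -48°, lat 57°.
Subsquare r=17, l=11: +17·0.0833333° lon, +11·0.0416667° lat → SW at lon -46.5833°, lat 57.4583°.
Cell spans 0.0833333° lon × 0.0416667° lat. NE corner is SW corner plus one full cell.
latitude 57.5000, longitude -46.5000.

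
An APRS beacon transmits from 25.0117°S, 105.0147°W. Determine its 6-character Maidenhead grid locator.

DG74lx

Shift to the Maidenhead origin (180°W, 90°S): lon 74.9853, lat 64.9883.
Field (20°×10°, letters A–R): lon ⌊74.9853/20⌋ = 3 → D; lat ⌊64.9883/10⌋ = 6 → G.
Square (2°×1°, digits 0–9): lon ⌊14.9853/2⌋ = 7; lat ⌊4.9883/1⌋ = 4.
Subsquare (5′×2.5′, letters a–x): lon ⌊0.9853/0.0833333⌋ = 11 → l; lat ⌊0.9883/0.0416667⌋ = 23 → x.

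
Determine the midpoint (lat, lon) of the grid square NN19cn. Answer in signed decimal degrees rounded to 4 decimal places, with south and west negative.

49.5625, 82.2083

Field N=13, N=13: +13·20° lon, +13·10° lat → SW at lon 80°, lat 40°.
Square 1, 9: +1·2° lon, +9·1° lat → SW at lon 82°, lat 49°.
Subsquare c=2, n=13: +2·0.0833333° lon, +13·0.0416667° lat → SW at lon 82.1667°, lat 49.5417°.
Cell spans 0.0833333° lon × 0.0416667° lat. Centre is SW corner plus half of each.
latitude 49.5625, longitude 82.2083.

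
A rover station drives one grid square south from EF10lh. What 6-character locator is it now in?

Latitude subsquare h = 7; −1 → 6 = g.
The longitude characters are unchanged.

EF10lg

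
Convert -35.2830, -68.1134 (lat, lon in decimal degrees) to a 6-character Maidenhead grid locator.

FF54wr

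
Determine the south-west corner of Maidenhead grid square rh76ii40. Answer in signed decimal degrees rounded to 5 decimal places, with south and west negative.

-13.66667, 174.70000

Field R=17, H=7: +17·20° lon, +7·10° lat → SW at lon 160°, lat -20°.
Square 7, 6: +7·2° lon, +6·1° lat → SW at lon 174°, lat -14°.
Subsquare i=8, i=8: +8·0.0833333° lon, +8·0.0416667° lat → SW at lon 174.667°, lat -13.6667°.
Extended square 4, 0: +4·0.00833333° lon, +0·0.00416667° lat → SW at lon 174.7°, lat -13.6667°.
latitude -13.66667, longitude 174.70000.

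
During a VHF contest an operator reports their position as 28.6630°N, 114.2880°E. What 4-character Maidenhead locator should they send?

Offset from 180°W / 90°S: lon 294.29°, lat 118.66°.
Field (20°×10°, letters A–R): lon ⌊294.29/20⌋ = 14 → O; lat ⌊118.66/10⌋ = 11 → L.
Square (2°×1°, digits 0–9): lon ⌊14.29/2⌋ = 7; lat ⌊8.66/1⌋ = 8.

OL78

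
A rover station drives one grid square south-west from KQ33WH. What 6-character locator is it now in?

KQ33vg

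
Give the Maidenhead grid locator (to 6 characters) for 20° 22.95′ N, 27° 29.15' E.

KL30rj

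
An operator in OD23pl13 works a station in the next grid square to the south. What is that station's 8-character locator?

OD23pl12

Latitude extended square 3; −1 → 2.
The longitude characters are unchanged.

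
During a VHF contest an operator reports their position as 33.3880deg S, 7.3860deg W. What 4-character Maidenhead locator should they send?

Add 180° to longitude and 90° to latitude: 172.61, 56.61.
Field: 172.61/20 → 8 → I, 56.61/10 → 5 → F; chars IF.
Square: 12.61/2 → 6, 6.61/1 → 6; chars 66.

IF66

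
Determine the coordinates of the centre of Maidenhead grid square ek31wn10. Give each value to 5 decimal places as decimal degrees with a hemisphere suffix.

Field E=4, K=10: +4·20° lon, +10·10° lat → SW at lon -100°, lat 10°.
Square 3, 1: +3·2° lon, +1·1° lat → SW at lon -94°, lat 11°.
Subsquare w=22, n=13: +22·0.0833333° lon, +13·0.0416667° lat → SW at lon -92.1667°, lat 11.5417°.
Extended square 1, 0: +1·0.00833333° lon, +0·0.00416667° lat → SW at lon -92.1583°, lat 11.5417°.
Cell spans 0.00833333° lon × 0.00416667° lat. Centre is SW corner plus half of each.
latitude 11.54375° N, longitude 92.15417° W.

11.54375° N, 92.15417° W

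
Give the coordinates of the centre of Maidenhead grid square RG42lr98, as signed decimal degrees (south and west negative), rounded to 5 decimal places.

-27.25625, 168.99583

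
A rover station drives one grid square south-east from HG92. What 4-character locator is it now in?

Longitude square 9; +1 → 10, wraps to 0, carry into field.
Longitude field H = 7; +1 → 8 = I.
Latitude square 2; −1 → 1.

IG01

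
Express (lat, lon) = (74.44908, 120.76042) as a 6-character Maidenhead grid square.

PQ04jk

Shift to the Maidenhead origin (180°W, 90°S): lon 300.7604, lat 164.4491.
Field: 300.7604/20 → 15 → P, 164.4491/10 → 16 → Q; chars PQ.
Square: 0.7604/2 → 0, 4.4491/1 → 4; chars 04.
Subsquare: 0.7604/0.0833333 → 9 → j, 0.4491/0.0416667 → 10 → k; chars jk.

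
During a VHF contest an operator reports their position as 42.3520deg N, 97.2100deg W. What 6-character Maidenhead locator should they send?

Add 180° to longitude and 90° to latitude: 82.7900, 132.3520.
Field (20°×10°, letters A–R): 82.7900/20 → 4 → E, 132.3520/10 → 13 → N; chars EN.
Square (2°×1°, digits 0–9): 2.7900/2 → 1, 2.3520/1 → 2; chars 12.
Subsquare (5′×2.5′, letters a–x): 0.7900/0.0833333 → 9 → j, 0.3520/0.0416667 → 8 → i; chars ji.

EN12ji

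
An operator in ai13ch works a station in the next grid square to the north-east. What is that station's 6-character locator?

AI13di

Longitude subsquare c = 2; +1 → 3 = d.
Latitude subsquare h = 7; +1 → 8 = i.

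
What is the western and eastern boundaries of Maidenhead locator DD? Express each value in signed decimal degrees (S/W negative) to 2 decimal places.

-120.00, -100.00

Field D=3, D=3: +3·20° lon, +3·10° lat → SW at lon -120°, lat -60°.
Cell spans 20° lon × 10° lat.
west -120.00, east -100.00.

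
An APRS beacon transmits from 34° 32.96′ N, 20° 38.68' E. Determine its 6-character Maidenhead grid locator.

Add 180° to longitude and 90° to latitude: 200.6447, 124.5493.
Field: 200.6447/20 → 10 → K, 124.5493/10 → 12 → M; chars KM.
Square: 0.6447/2 → 0, 4.5493/1 → 4; chars 04.
Subsquare: 0.6447/0.0833333 → 7 → h, 0.5493/0.0416667 → 13 → n; chars hn.

KM04hn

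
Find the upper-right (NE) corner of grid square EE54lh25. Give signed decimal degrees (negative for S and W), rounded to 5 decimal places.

Field E=4, E=4: +4·20° lon, +4·10° lat → SW at lon -100°, lat -50°.
Square 5, 4: +5·2° lon, +4·1° lat → SW at lon -90°, lat -46°.
Subsquare l=11, h=7: +11·0.0833333° lon, +7·0.0416667° lat → SW at lon -89.0833°, lat -45.7083°.
Extended square 2, 5: +2·0.00833333° lon, +5·0.00416667° lat → SW at lon -89.0667°, lat -45.6875°.
Cell spans 0.00833333° lon × 0.00416667° lat. NE corner is SW corner plus one full cell.
latitude -45.68333, longitude -89.05833.

-45.68333, -89.05833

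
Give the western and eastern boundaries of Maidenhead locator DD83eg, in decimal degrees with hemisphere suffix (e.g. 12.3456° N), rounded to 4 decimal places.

103.6667° W, 103.5833° W

Field D=3, D=3: +3·20° lon, +3·10° lat → SW at lon -120°, lat -60°.
Square 8, 3: +8·2° lon, +3·1° lat → SW at lon -104°, lat -57°.
Subsquare e=4, g=6: +4·0.0833333° lon, +6·0.0416667° lat → SW at lon -103.667°, lat -56.75°.
Cell spans 0.0833333° lon × 0.0416667° lat.
west 103.6667° W, east 103.5833° W.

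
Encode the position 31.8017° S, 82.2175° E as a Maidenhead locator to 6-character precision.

NF18ce

Add 180° to longitude and 90° to latitude: 262.2175, 58.1983.
Field: 262.2175/20 → 13 → N, 58.1983/10 → 5 → F; chars NF.
Square: 2.2175/2 → 1, 8.1983/1 → 8; chars 18.
Subsquare: 0.2175/0.0833333 → 2 → c, 0.1983/0.0416667 → 4 → e; chars ce.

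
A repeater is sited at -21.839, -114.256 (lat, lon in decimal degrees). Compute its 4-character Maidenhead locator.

Shift to the Maidenhead origin (180°W, 90°S): lon 65.74, lat 68.16.
Field: 65.74/20 → 3 → D, 68.16/10 → 6 → G; chars DG.
Square: 5.74/2 → 2, 8.16/1 → 8; chars 28.

DG28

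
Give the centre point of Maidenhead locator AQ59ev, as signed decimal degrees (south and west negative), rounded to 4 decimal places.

79.8958, -169.6250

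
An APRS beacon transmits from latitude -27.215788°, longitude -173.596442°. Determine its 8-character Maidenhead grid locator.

Shift to the Maidenhead origin (180°W, 90°S): lon 6.40356, lat 62.78421.
Field (20°×10°, letters A–R): 6.40356/20 → 0 → A, 62.78421/10 → 6 → G; chars AG.
Square (2°×1°, digits 0–9): 6.40356/2 → 3, 2.78421/1 → 2; chars 32.
Subsquare (5′×2.5′, letters a–x): 0.40356/0.0833333 → 4 → e, 0.78421/0.0416667 → 18 → s; chars es.
Extended square (30″×15″, digits 0–9): 0.07022/0.00833333 → 8, 0.03421/0.00416667 → 8; chars 88.

AG32es88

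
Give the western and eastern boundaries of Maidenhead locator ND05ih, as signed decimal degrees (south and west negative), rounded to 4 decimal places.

80.6667, 80.7500

Field N=13, D=3: +13·20° lon, +3·10° lat → SW at lon 80°, lat -60°.
Square 0, 5: +0·2° lon, +5·1° lat → SW at lon 80°, lat -55°.
Subsquare i=8, h=7: +8·0.0833333° lon, +7·0.0416667° lat → SW at lon 80.6667°, lat -54.7083°.
Cell spans 0.0833333° lon × 0.0416667° lat.
west 80.6667, east 80.7500.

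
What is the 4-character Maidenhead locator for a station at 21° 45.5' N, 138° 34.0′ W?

Add 180° to longitude and 90° to latitude: 41.43, 111.76.
Field: lon ⌊41.43/20⌋ = 2 → C; lat ⌊111.76/10⌋ = 11 → L.
Square: lon ⌊1.43/2⌋ = 0; lat ⌊1.76/1⌋ = 1.

CL01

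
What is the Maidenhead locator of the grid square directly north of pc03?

PC04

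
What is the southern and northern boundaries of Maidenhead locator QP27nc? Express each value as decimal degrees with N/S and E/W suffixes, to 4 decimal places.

67.0833° N, 67.1250° N

Field Q=16, P=15: +16·20° lon, +15·10° lat → SW at lon 140°, lat 60°.
Square 2, 7: +2·2° lon, +7·1° lat → SW at lon 144°, lat 67°.
Subsquare n=13, c=2: +13·0.0833333° lon, +2·0.0416667° lat → SW at lon 145.083°, lat 67.0833°.
Cell spans 0.0833333° lon × 0.0416667° lat.
south 67.0833° N, north 67.1250° N.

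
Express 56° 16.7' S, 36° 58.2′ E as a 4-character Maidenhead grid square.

KD83

Offset from 180°W / 90°S: lon 216.97°, lat 33.72°.
Field (20°×10°, letters A–R): 216.97/20 → 10 → K, 33.72/10 → 3 → D; chars KD.
Square (2°×1°, digits 0–9): 16.97/2 → 8, 3.72/1 → 3; chars 83.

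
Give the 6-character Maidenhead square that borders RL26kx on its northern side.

RL27ka

Latitude subsquare x = 23; +1 → 24, wraps to 0 = a, carry into square.
Latitude square 6; +1 → 7.
The longitude characters are unchanged.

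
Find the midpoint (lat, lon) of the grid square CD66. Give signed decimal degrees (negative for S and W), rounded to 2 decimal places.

-53.50, -127.00

Field C=2, D=3: +2·20° lon, +3·10° lat → SW at lon -140°, lat -60°.
Square 6, 6: +6·2° lon, +6·1° lat → SW at lon -128°, lat -54°.
Cell spans 2° lon × 1° lat. Centre is SW corner plus half of each.
latitude -53.50, longitude -127.00.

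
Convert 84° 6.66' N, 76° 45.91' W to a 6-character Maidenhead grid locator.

Add 180° to longitude and 90° to latitude: 103.2348, 174.1110.
Field: lon ⌊103.2348/20⌋ = 5 → F; lat ⌊174.1110/10⌋ = 17 → R.
Square: lon ⌊3.2348/2⌋ = 1; lat ⌊4.1110/1⌋ = 4.
Subsquare: lon ⌊1.2348/0.0833333⌋ = 14 → o; lat ⌊0.1110/0.0416667⌋ = 2 → c.

FR14oc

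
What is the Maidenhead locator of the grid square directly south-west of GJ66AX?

Longitude subsquare a = 0; −1 → -1, wraps to 23 = x, carry into square.
Longitude square 6; −1 → 5.
Latitude subsquare x = 23; −1 → 22 = w.

GJ56xw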